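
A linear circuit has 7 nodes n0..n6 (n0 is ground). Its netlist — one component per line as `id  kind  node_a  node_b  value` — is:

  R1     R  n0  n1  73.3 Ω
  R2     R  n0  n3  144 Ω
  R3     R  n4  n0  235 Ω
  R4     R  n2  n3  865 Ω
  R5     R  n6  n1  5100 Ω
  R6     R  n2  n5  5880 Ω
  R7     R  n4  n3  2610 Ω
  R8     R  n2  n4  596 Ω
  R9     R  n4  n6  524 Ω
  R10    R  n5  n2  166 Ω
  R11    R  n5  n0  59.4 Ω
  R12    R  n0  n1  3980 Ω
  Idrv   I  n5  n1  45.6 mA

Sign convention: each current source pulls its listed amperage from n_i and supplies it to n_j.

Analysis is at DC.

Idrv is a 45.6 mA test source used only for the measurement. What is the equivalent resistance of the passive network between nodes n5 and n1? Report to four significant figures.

MNA unknowns: 6 node voltages V₁..V_6
R1: Y=0.01364 on G[0,1]
R2: Y=0.006944 on G[0,3]
R3: Y=0.004255 on G[4,0]
R4: Y=0.001156 on G[2,3]
R5: Y=0.0001961 on G[6,1]
R6: Y=0.0001701 on G[2,5]
R7: Y=0.0003831 on G[4,3]
R8: Y=0.001678 on G[2,4]
R9: Y=0.001908 on G[4,6]
R10: Y=0.006024 on G[5,2]
R11: Y=0.01684 on G[5,0]
R12: Y=0.0002513 on G[0,1]
Idrv: z[5]−=0.0456, z[1]+=0.0456
solve → V1=3.236, V2=-1.796, V3=-0.2624, V4=-0.3910, V5=-2.463, V6=-0.05309

R_eq = 125.0 Ω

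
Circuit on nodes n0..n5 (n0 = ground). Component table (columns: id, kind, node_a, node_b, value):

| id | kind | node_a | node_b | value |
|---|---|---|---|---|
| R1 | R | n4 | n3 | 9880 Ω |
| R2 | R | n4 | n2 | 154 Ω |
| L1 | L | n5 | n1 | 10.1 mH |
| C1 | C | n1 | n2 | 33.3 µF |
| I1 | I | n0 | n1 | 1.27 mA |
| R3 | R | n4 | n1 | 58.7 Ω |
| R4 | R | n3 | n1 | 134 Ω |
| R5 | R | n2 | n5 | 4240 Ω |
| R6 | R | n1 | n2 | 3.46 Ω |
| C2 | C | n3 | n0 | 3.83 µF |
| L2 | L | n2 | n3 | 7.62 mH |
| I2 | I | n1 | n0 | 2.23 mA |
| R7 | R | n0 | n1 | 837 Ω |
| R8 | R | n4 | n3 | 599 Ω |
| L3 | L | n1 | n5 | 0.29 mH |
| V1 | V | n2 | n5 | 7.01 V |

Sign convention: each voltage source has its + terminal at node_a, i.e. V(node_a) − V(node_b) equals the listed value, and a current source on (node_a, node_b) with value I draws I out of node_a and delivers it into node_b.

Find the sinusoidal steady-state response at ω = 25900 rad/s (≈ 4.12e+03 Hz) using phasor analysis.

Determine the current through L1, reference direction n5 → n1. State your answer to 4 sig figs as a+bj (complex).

-0.001785+0.03115j A

MNA unknowns: 5 node voltages V₁..V_5 plus 1 source current (V1)
R1: Y=0.0001012+0.000j on G[4,3]
R2: Y=0.006494+0.000j on G[4,2]
L1: Y=0.000-0.003823j on G[5,1]
C1: Y=0.000+0.8625j on G[1,2]
I1: z[0]−=0.00127, z[1]+=0.00127
R3: Y=0.01704+0.000j on G[4,1]
R4: Y=0.007463+0.000j on G[3,1]
R5: Y=0.0002358+0.000j on G[2,5]
R6: Y=0.2890+0.000j on G[1,2]
C2: Y=0.000+0.09920j on G[3,0]
L2: Y=0.000-0.005067j on G[2,3]
I2: z[1]−=0.00223, z[0]+=0.00223
R7: Y=0.001195+0.000j on G[0,1]
R8: Y=0.001669+0.000j on G[4,3]
L3: Y=0.000-0.1331j on G[1,5]
V1: row V2−V5=7.01, i_V1 at 2,5
solve → V1=0.3685-0.3480j, V2=-0.7708-0.8151j, V3=0.004192+0.01412j, V4=0.05060-0.4426j, V5=-7.781-0.8151j
aux → i_V1=-0.06562+1.116j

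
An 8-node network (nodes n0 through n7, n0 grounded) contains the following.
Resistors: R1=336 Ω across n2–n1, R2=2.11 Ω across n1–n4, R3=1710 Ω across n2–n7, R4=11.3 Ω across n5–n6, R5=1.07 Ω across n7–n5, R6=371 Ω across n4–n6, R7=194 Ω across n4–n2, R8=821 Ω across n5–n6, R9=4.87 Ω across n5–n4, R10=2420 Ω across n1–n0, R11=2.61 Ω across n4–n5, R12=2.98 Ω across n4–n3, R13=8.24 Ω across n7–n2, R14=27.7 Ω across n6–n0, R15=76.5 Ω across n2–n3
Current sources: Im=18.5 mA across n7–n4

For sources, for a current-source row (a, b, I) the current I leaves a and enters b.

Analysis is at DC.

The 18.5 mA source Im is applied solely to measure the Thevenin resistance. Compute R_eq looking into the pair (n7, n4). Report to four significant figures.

R_eq = 2.632 Ω

MNA unknowns: 7 node voltages V₁..V_7
R1: Y=0.002976 on G[2,1]
R2: Y=0.4739 on G[1,4]
R3: Y=0.0005848 on G[2,7]
R4: Y=0.08850 on G[5,6]
R5: Y=0.9346 on G[7,5]
R6: Y=0.002695 on G[4,6]
R7: Y=0.005155 on G[4,2]
R8: Y=0.001218 on G[5,6]
R9: Y=0.2053 on G[5,4]
R10: Y=0.0004132 on G[1,0]
R11: Y=0.3831 on G[4,5]
R12: Y=0.3356 on G[4,3]
R13: Y=0.1214 on G[7,2]
R14: Y=0.03610 on G[6,0]
R15: Y=0.01307 on G[2,3]
Im: z[7]−=0.0185, z[4]+=0.0185
solve → V1=0.02822, V2=-0.01313, V3=0.02694, V4=0.02850, V5=-0.001319, V6=-0.0003230, V7=-0.02019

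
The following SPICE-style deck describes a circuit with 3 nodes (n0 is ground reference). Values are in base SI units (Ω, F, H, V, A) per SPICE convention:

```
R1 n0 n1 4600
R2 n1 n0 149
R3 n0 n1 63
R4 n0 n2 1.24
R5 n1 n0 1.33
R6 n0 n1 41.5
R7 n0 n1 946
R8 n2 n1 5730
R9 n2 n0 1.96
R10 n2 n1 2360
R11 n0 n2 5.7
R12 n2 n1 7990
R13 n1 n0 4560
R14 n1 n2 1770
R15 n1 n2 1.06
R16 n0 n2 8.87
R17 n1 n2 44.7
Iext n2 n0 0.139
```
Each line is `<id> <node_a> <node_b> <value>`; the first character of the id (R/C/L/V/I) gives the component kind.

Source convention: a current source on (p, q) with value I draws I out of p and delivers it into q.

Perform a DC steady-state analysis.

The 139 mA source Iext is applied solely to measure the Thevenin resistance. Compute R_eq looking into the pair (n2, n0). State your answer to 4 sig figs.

Apply KCL at each of the 2 non-ground nodes and solve the resulting linear system.
Node n1: branches {R1, R2, R3, R5, R6, R7, R8, R10, R12, R13, R14, R15, R17} → V_1 = -0.03724
Node n2: branches {R4, R8, R9, R10, R11, R12, R14, R15, R16, R17, Iext} → V_2 = -0.06805

R_eq = 0.4896 Ω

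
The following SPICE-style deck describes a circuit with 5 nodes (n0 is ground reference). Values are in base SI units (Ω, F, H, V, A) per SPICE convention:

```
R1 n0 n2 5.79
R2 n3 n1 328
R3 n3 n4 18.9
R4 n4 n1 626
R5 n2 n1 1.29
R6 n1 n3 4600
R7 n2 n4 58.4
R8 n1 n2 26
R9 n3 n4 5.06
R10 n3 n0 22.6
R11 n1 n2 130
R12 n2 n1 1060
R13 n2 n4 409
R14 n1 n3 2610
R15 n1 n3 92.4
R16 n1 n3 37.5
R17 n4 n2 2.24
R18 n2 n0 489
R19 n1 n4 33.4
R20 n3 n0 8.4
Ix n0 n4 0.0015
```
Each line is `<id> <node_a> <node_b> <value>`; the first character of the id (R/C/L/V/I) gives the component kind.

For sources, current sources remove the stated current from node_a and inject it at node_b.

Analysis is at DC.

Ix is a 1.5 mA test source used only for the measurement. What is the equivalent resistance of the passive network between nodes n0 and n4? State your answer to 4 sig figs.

Apply KCL at each of the 4 non-ground nodes and solve the resulting linear system.
Node n1: branches {R2, R4, R5, R6, R8, R11, R12, R14, R15, R16, R19} → V_1 = 0.004829
Node n2: branches {R1, R5, R7, R8, R11, R12, R13, R17, R18} → V_2 = 0.004802
Node n3: branches {R2, R3, R6, R9, R10, R14, R15, R16, R20} → V_3 = 0.004047
Node n4: branches {R3, R4, R7, R9, R13, R17, R19, Ix} → V_4 = 0.006555

R_eq = 4.370 Ω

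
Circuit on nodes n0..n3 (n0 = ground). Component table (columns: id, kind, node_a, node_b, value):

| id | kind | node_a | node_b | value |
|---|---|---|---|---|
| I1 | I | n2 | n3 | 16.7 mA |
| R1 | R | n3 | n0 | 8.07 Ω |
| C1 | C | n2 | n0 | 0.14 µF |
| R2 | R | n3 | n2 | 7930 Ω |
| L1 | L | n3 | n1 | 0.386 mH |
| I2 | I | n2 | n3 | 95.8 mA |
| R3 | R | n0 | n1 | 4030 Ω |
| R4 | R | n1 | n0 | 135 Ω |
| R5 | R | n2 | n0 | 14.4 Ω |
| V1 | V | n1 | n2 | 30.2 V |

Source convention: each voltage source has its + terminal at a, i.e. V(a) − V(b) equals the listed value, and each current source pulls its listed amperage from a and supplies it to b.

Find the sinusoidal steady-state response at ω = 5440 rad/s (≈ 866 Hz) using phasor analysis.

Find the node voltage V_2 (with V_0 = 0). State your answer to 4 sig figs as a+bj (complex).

-19.62+1.594j V

Element admittances at ω=5440 rad/s:
  I1: injects 0.0167 A into n3 (from n2)
  Y(R1) = 0.1239+0.000j S between n3,n0
  Y(C1) = 0.000+0.0007616j S between n2,n0
  Y(R2) = 0.0001261+0.000j S between n3,n2
  Y(L1) = 0.000-0.4762j S between n3,n1
  I2: injects 0.0958 A into n3 (from n2)
  Y(R3) = 0.0002481+0.000j S between n0,n1
  Y(R4) = 0.007407+0.000j S between n1,n0
  Y(R5) = 0.06944+0.000j S between n2,n0
  V1: constraint V(n1)−V(n2) = 30.2
Assemble and solve the 4×4 MNA system:
  V(n1)=10.58+1.594j  V(n2)=-19.62+1.594j  V(n3)=10.35-0.8712j
  i(V1)=-1.255+0.09607j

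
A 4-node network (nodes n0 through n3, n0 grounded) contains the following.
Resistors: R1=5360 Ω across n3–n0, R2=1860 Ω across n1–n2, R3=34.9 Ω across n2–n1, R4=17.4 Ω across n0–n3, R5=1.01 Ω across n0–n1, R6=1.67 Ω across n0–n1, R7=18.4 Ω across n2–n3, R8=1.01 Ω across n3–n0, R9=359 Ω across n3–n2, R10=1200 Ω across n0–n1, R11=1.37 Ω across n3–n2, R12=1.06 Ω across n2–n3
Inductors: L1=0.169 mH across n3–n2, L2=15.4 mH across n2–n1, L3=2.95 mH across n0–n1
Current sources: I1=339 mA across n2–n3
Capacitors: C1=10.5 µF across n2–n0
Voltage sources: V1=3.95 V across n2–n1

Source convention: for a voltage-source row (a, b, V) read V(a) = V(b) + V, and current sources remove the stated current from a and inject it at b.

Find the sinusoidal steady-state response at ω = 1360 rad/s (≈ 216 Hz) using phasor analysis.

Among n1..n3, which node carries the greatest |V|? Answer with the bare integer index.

2

Element admittances at ω=1360 rad/s:
  Y(R1) = 0.0001866+0.000j S between n3,n0
  Y(L1) = 0.000-4.351j S between n3,n2
  Y(R2) = 0.0005376+0.000j S between n1,n2
  Y(R3) = 0.02865+0.000j S between n2,n1
  Y(R4) = 0.05747+0.000j S between n0,n3
  I1: injects 0.339 A into n3 (from n2)
  Y(R5) = 0.9901+0.000j S between n0,n1
  Y(R6) = 0.5988+0.000j S between n0,n1
  Y(L2) = 0.000-0.04775j S between n2,n1
  Y(L3) = 0.000-0.2493j S between n0,n1
  Y(R7) = 0.05435+0.000j S between n2,n3
  Y(C1) = 0.000+0.01428j S between n2,n0
  Y(R8) = 0.9901+0.000j S between n3,n0
  Y(R9) = 0.002786+0.000j S between n3,n2
  Y(R10) = 0.0008333+0.000j S between n0,n1
  Y(R11) = 0.7299+0.000j S between n3,n2
  Y(R12) = 0.9434+0.000j S between n2,n3
  V1: constraint V(n2)−V(n1) = 3.95
Assemble and solve the 4×4 MNA system:
  V(n1)=-1.475-0.006839j  V(n2)=2.475-0.006839j  V(n3)=2.239-0.3742j
  i(V1)=-2.461+0.5453j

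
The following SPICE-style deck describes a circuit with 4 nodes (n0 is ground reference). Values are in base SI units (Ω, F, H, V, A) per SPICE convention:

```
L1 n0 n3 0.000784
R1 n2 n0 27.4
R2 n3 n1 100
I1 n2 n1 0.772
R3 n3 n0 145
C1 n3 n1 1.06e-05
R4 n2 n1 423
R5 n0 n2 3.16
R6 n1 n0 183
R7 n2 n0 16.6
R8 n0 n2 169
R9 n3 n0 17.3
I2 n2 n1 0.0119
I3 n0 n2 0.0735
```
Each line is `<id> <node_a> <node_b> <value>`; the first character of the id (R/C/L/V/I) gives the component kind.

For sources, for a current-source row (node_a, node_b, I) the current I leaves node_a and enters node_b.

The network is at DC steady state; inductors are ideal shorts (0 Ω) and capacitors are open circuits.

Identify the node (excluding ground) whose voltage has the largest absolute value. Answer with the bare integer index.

1

Element admittances at DC:
  L1: short n0↔n3 (DC inductor)
  Y(R1) = 0.03650 S between n2,n0
  Y(R2) = 0.01000 S between n3,n1
  I1: injects 0.772 A into n1 (from n2)
  Y(R3) = 0.006897 S between n3,n0
  Y(C1) = 0.000 S between n3,n1
  Y(R4) = 0.002364 S between n2,n1
  Y(R5) = 0.3165 S between n0,n2
  Y(R6) = 0.005464 S between n1,n0
  Y(R7) = 0.06024 S between n2,n0
  Y(R8) = 0.005917 S between n0,n2
  Y(R9) = 0.05780 S between n3,n0
  I2: injects 0.0119 A into n1 (from n2)
  I3: injects 0.0735 A into n2 (from n0)
Assemble and solve the 4×4 MNA system:
  V(n1)=43.78  V(n2)=-1.440  V(n3)=0.000
  i(L1)=-0.4378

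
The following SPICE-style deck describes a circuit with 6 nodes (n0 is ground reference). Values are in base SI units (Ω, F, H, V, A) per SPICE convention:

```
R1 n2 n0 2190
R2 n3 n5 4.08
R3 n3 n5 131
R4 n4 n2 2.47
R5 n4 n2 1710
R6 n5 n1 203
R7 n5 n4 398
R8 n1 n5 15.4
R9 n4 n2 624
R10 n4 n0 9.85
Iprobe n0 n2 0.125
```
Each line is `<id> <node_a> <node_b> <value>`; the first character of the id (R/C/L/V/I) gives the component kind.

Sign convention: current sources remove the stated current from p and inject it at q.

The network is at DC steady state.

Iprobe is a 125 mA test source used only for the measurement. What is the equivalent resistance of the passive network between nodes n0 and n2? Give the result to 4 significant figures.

Element admittances at DC:
  Y(R1) = 0.0004566 S between n2,n0
  Y(R2) = 0.2451 S between n3,n5
  Y(R3) = 0.007634 S between n3,n5
  Y(R4) = 0.4049 S between n4,n2
  Y(R5) = 0.0005848 S between n4,n2
  Y(R6) = 0.004926 S between n5,n1
  Y(R7) = 0.002513 S between n5,n4
  Y(R8) = 0.06494 S between n1,n5
  Y(R9) = 0.001603 S between n4,n2
  Y(R10) = 0.1015 S between n4,n0
  Iprobe: injects 0.125 A into n2 (from n0)
Assemble and solve the 5×5 MNA system:
  V(n1)=1.224  V(n2)=1.530  V(n3)=1.224  V(n4)=1.224  V(n5)=1.224

R_eq = 12.24 Ω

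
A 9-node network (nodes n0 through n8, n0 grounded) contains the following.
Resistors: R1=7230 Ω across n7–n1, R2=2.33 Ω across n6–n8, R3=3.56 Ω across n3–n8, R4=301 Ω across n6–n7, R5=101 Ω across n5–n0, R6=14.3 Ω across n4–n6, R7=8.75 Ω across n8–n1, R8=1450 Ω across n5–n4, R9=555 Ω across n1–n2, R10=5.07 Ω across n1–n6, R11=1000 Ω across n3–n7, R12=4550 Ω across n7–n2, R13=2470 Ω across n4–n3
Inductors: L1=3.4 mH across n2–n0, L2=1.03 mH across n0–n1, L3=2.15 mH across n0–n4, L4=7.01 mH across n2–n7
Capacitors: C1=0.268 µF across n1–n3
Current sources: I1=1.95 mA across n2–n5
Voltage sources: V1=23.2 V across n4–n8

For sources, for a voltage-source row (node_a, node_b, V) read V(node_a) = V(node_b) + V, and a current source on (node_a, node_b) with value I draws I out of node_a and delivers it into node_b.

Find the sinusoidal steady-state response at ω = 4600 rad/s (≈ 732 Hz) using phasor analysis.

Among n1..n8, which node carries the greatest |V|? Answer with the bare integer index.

Element admittances at ω=4600 rad/s:
  Y(R1) = 0.0001383+0.000j S between n7,n1
  Y(L1) = 0.000-0.06394j S between n2,n0
  Y(L2) = 0.000-0.2111j S between n0,n1
  Y(R2) = 0.4292+0.000j S between n6,n8
  Y(R3) = 0.2809+0.000j S between n3,n8
  Y(R4) = 0.003322+0.000j S between n6,n7
  Y(L3) = 0.000-0.1011j S between n0,n4
  Y(R5) = 0.009901+0.000j S between n5,n0
  Y(C1) = 0.000+0.001233j S between n1,n3
  Y(R6) = 0.06993+0.000j S between n4,n6
  Y(R7) = 0.1143+0.000j S between n8,n1
  Y(R8) = 0.0006897+0.000j S between n5,n4
  Y(R9) = 0.001802+0.000j S between n1,n2
  Y(R10) = 0.1972+0.000j S between n1,n6
  Y(L4) = 0.000-0.03101j S between n2,n7
  Y(R11) = 0.001000+0.000j S between n3,n7
  Y(R12) = 0.0002198+0.000j S between n7,n2
  Y(R13) = 0.0004049+0.000j S between n4,n3
  I1: injects 0.00195 A into n5 (from n2)
  V1: constraint V(n4)−V(n8) = 23.2
Assemble and solve the 9×9 MNA system:
  V(n1)=-6.426-1.628j  V(n2)=-0.2463-0.6403j  V(n3)=-9.521+3.693j  V(n4)=13.59+3.698j  V(n5)=1.069+0.2408j  V(n6)=-6.350+2.172j  V(n7)=-0.8179-1.535j  V(n8)=-9.608+3.698j
  i(V1)=-1.787+1.265j

4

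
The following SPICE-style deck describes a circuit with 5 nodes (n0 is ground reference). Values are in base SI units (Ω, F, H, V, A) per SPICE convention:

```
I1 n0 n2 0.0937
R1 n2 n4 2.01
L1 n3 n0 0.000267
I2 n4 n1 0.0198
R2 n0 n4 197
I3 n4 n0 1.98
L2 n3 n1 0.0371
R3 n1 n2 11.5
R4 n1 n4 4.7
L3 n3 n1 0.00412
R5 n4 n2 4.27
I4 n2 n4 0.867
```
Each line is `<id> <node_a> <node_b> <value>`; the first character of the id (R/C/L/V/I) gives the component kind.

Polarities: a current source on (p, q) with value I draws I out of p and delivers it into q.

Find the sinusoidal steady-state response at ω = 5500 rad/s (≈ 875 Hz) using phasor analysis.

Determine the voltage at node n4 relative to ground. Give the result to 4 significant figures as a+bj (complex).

-10.47-39.39j V

MNA unknowns: 4 node voltages V₁..V_4
I1: z[0]−=0.0937, z[2]+=0.0937
R1: Y=0.4975+0.000j on G[2,4]
L1: Y=0.000-0.6810j on G[3,0]
I2: z[4]−=0.0198, z[1]+=0.0198
R2: Y=0.005076+0.000j on G[0,4]
I3: z[4]−=1.98, z[0]+=1.98
L2: Y=0.000-0.004901j on G[3,1]
R3: Y=0.08696+0.000j on G[1,2]
R4: Y=0.2128+0.000j on G[1,4]
L3: Y=0.000-0.04413j on G[3,1]
R5: Y=0.2342+0.000j on G[4,2]
I4: z[2]−=0.867, z[4]+=0.867
solve → V1=-4.372-40.08j, V2=-10.76-39.46j, V3=-0.2936-2.692j, V4=-10.47-39.39j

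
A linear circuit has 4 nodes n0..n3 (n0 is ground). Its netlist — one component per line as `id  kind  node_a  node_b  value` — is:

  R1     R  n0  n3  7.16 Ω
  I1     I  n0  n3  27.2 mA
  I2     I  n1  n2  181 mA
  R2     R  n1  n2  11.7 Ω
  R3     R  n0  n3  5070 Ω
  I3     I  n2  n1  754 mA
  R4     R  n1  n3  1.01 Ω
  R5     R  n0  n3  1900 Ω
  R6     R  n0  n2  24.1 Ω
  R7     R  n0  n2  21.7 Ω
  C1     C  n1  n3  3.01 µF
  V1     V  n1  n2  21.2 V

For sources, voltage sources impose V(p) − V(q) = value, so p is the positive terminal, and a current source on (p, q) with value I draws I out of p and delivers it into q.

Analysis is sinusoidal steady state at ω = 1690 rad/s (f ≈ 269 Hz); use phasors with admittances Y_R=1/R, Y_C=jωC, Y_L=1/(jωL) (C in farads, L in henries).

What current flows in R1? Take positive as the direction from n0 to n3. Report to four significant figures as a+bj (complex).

Element admittances at ω=1690 rad/s:
  Y(R1) = 0.1397+0.000j S between n0,n3
  I1: injects 0.0272 A into n3 (from n0)
  I2: injects 0.181 A into n2 (from n1)
  Y(R2) = 0.08547+0.000j S between n1,n2
  Y(R3) = 0.0001972+0.000j S between n0,n3
  I3: injects 0.754 A into n1 (from n2)
  Y(R4) = 0.9901+0.000j S between n1,n3
  Y(R5) = 0.0005263+0.000j S between n0,n3
  Y(R6) = 0.04149+0.000j S between n0,n2
  Y(R7) = 0.04608+0.000j S between n0,n2
  Y(C1) = 0.000+0.005087j S between n1,n3
  V1: constraint V(n1)−V(n2) = 21.2
Assemble and solve the 4×4 MNA system:
  V(n1)=8.932-0.003256j  V(n2)=-12.27-0.003256j  V(n3)=7.847+0.002031j
  i(V1)=-2.313-0.0002851j

-1.096-0.0002837j A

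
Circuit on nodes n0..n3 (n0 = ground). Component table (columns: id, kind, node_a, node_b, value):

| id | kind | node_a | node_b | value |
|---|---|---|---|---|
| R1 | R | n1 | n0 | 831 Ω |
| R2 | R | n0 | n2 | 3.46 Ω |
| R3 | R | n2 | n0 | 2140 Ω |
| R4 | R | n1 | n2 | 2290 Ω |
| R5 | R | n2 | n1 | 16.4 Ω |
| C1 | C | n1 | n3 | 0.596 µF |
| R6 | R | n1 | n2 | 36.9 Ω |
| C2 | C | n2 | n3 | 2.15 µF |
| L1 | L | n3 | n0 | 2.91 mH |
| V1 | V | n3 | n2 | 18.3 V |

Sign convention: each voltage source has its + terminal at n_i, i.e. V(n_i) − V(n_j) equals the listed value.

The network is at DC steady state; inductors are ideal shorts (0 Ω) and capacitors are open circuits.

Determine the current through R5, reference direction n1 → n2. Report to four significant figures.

0.01497 A

Element admittances at DC:
  Y(R1) = 0.001203 S between n1,n0
  Y(R2) = 0.2890 S between n0,n2
  Y(R3) = 0.0004673 S between n2,n0
  Y(R4) = 0.0004367 S between n1,n2
  Y(R5) = 0.06098 S between n2,n1
  Y(C1) = 0.000 S between n1,n3
  Y(R6) = 0.02710 S between n1,n2
  Y(C2) = 0.000 S between n2,n3
  L1: short n3↔n0 (DC inductor)
  V1: constraint V(n3)−V(n2) = 18.3
Assemble and solve the 5×5 MNA system:
  V(n1)=-18.05  V(n2)=-18.30  V(n3)=0.000
  i(L1)=5.319  i(V1)=-5.319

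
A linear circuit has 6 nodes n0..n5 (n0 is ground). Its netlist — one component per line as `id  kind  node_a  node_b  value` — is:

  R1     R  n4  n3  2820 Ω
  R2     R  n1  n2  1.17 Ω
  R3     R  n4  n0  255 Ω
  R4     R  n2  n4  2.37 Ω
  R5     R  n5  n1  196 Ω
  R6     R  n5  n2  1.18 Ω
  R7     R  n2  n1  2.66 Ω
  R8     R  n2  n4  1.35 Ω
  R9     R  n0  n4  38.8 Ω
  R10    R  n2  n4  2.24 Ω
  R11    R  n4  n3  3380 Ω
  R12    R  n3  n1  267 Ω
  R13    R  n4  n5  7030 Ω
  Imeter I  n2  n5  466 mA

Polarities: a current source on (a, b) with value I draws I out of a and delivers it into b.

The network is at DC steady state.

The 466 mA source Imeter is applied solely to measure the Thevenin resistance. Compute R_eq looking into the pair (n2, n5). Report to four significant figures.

MNA unknowns: 5 node voltages V₁..V_5
R1: Y=0.0003546 on G[4,3]
R2: Y=0.8547 on G[1,2]
R3: Y=0.003922 on G[4,0]
R4: Y=0.4219 on G[2,4]
R5: Y=0.005102 on G[5,1]
R6: Y=0.8475 on G[5,2]
R7: Y=0.3759 on G[2,1]
R8: Y=0.7407 on G[2,4]
R9: Y=0.02577 on G[0,4]
R10: Y=0.4464 on G[2,4]
R11: Y=0.0002959 on G[4,3]
R12: Y=0.003745 on G[3,1]
R13: Y=0.0001422 on G[4,5]
Imeter: z[2]−=0.466, z[5]+=0.466
solve → V1=0.002206, V2=-4.907e-05, V3=0.001880, V4=0.000, V5=0.5465

R_eq = 1.173 Ω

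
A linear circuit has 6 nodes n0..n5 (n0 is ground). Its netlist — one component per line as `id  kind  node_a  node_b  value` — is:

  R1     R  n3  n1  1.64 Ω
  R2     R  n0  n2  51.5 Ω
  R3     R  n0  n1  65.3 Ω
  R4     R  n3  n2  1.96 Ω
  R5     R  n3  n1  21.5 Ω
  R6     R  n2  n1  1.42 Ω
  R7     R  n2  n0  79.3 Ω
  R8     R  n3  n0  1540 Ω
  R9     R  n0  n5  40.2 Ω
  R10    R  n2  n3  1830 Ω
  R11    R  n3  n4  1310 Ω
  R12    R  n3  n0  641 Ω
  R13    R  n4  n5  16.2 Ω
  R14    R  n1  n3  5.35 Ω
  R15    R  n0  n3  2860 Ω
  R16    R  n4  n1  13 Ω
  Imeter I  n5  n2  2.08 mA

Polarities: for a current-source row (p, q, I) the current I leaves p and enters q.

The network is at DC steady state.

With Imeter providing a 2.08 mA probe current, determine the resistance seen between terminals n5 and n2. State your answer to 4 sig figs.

Apply KCL at each of the 5 non-ground nodes and solve the resulting linear system.
Node n1: branches {R1, R3, R5, R6, R14, R16} → V_1 = 0.01276
Node n2: branches {R2, R4, R6, R7, R10, Imeter} → V_2 = 0.01433
Node n3: branches {R1, R4, R5, R8, R10, R11, R12, R14, R15} → V_3 = 0.01332
Node n4: branches {R11, R13, R16} → V_4 = -0.005141
Node n5: branches {R9, R13, Imeter} → V_5 = -0.02768

R_eq = 20.20 Ω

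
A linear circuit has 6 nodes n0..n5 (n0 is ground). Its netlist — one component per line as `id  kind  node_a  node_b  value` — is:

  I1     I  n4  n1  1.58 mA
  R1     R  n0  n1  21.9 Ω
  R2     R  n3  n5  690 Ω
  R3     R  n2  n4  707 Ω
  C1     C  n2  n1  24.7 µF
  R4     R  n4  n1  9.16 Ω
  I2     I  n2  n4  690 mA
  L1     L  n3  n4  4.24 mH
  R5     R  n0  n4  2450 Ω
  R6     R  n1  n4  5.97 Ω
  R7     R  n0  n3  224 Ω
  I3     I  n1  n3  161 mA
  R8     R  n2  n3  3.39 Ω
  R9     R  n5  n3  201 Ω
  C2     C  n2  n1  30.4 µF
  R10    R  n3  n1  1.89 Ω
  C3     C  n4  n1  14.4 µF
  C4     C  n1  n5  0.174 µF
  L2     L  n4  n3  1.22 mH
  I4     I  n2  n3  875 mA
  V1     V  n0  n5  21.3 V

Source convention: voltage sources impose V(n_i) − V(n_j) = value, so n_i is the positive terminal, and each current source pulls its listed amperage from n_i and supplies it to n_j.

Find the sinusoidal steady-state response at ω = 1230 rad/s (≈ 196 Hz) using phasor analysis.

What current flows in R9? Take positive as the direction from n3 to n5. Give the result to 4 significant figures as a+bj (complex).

0.09437+0.0002797j A

Apply KCL at each of the 5 non-ground nodes and solve the resulting linear system.
Node n1: branches {I1, R1, C1, R4, R6, I3, C2, R10, C3, C4} → V_1 = -2.423-0.1086j
Node n2: branches {R3, C1, I2, R8, C2, I4} → V_2 = -7.317+1.179j
Node n3: branches {R2, L1, R7, I3, R8, R9, R10, L2, I4} → V_3 = -2.332+0.05622j
Node n4: branches {I1, R3, R4, I2, L1, R5, R6, C3, L2} → V_4 = -2.049+0.7479j
Node n5: branches {R2, R9, C4, V1} → V_5 = -21.30+0.000j
Source currents: i(V1)=-0.1219-0.004401j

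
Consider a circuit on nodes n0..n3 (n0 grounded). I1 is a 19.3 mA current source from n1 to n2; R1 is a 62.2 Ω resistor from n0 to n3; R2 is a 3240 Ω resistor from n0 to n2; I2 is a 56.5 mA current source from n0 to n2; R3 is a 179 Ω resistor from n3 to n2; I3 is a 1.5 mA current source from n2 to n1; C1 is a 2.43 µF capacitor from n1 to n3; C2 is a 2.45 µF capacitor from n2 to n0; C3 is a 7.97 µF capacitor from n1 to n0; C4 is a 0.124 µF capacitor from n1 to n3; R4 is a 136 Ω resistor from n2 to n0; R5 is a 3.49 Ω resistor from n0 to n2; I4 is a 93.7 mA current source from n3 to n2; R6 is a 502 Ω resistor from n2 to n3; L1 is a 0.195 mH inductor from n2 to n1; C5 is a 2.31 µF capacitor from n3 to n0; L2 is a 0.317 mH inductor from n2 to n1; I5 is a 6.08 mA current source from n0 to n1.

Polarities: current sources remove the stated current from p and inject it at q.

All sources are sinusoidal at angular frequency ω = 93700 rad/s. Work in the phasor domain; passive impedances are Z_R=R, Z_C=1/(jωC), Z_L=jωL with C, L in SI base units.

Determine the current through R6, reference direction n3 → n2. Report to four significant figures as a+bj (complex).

MNA unknowns: 3 node voltages V₁..V_3
I1: z[1]−=0.0193, z[2]+=0.0193
R1: Y=0.01608+0.000j on G[0,3]
R2: Y=0.0003086+0.000j on G[0,2]
I2: z[0]−=0.0565, z[2]+=0.0565
R3: Y=0.005587+0.000j on G[3,2]
I3: z[2]−=0.0015, z[1]+=0.0015
C1: Y=0.000+0.2277j on G[1,3]
C2: Y=0.000+0.2296j on G[2,0]
C3: Y=0.000+0.7468j on G[1,0]
C4: Y=0.000+0.01162j on G[1,3]
R4: Y=0.007353+0.000j on G[2,0]
R5: Y=0.2865+0.000j on G[0,2]
I4: z[3]−=0.0937, z[2]+=0.0937
R6: Y=0.001992+0.000j on G[2,3]
L1: Y=0.000-0.05473j on G[2,1]
C5: Y=0.000+0.2164j on G[3,0]
L2: Y=0.000-0.03367j on G[2,1]
I5: z[0]−=0.00608, z[1]+=0.00608
solve → V1=-0.06099+0.09904j, V2=0.4888-0.2046j, V3=-0.04825+0.2470j

-0.001070+0.0008995j A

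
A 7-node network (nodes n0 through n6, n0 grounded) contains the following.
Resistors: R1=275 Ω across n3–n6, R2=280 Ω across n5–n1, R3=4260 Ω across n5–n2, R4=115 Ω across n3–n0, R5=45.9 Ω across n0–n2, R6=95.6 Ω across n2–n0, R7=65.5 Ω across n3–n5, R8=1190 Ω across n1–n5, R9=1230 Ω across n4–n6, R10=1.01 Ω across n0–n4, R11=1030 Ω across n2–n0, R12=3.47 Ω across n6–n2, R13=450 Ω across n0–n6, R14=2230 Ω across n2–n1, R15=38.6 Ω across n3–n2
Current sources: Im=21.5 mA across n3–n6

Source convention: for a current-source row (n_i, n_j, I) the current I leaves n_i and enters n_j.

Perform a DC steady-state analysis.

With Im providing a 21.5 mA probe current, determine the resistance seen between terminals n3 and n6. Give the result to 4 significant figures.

MNA unknowns: 6 node voltages V₁..V_6
R1: Y=0.003636 on G[3,6]
R2: Y=0.003571 on G[5,1]
R3: Y=0.0002347 on G[5,2]
R4: Y=0.008696 on G[3,0]
R5: Y=0.02179 on G[0,2]
R6: Y=0.01046 on G[2,0]
R7: Y=0.01527 on G[3,5]
R8: Y=0.0008403 on G[1,5]
R9: Y=0.0008130 on G[4,6]
R10: Y=0.9901 on G[0,4]
R11: Y=0.0009709 on G[2,0]
R12: Y=0.2882 on G[6,2]
R13: Y=0.002222 on G[0,6]
R14: Y=0.0004484 on G[2,1]
R15: Y=0.02591 on G[3,2]
Im: z[3]−=0.0215, z[6]+=0.0215
solve → V1=-0.3913, V2=0.1061, V3=-0.4649, V4=0.0001402, V5=-0.4419, V6=0.1709

R_eq = 29.57 Ω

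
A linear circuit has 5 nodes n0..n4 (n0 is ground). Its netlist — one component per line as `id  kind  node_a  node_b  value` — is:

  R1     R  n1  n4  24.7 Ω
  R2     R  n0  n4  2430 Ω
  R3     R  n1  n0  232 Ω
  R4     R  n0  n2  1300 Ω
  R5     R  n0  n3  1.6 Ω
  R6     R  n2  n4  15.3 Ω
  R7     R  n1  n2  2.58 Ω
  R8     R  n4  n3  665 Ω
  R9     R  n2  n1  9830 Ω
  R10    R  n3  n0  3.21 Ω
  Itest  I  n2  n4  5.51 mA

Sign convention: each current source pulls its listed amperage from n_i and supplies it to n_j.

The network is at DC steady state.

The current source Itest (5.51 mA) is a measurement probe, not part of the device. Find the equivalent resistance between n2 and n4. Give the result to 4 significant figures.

R_eq = 9.690 Ω

Element admittances at DC:
  Y(R1) = 0.04049 S between n1,n4
  Y(R2) = 0.0004115 S between n0,n4
  Y(R3) = 0.004310 S between n1,n0
  Y(R4) = 0.0007692 S between n0,n2
  Y(R5) = 0.6250 S between n0,n3
  Y(R6) = 0.06536 S between n2,n4
  Y(R7) = 0.3876 S between n1,n2
  Y(R8) = 0.001504 S between n4,n3
  Y(R9) = 0.0001017 S between n2,n1
  Y(R10) = 0.3115 S between n3,n0
  Itest: injects 0.00551 A into n4 (from n2)
Assemble and solve the 4×4 MNA system:
  V(n1)=-0.01262  V(n2)=-0.01780  V(n3)=5.707e-05  V(n4)=0.03560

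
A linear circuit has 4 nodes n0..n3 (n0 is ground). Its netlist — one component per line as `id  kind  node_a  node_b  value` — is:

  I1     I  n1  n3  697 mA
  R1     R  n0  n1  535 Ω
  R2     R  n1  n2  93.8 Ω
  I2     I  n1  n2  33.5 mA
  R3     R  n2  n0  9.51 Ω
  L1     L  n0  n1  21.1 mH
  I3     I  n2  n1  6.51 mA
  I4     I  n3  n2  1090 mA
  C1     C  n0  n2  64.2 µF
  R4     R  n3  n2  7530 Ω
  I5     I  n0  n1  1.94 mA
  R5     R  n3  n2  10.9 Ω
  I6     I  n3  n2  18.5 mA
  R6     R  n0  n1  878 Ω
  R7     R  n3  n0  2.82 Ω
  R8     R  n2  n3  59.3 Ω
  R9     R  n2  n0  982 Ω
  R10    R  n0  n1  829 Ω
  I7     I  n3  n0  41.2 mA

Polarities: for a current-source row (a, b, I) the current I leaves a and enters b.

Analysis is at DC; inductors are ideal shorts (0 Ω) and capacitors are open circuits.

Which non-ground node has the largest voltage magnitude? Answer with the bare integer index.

2

MNA unknowns: 3 node voltages V₁..V_3 plus 1 source current (L1)
I1: z[1]−=0.697, z[3]+=0.697
R1: Y=0.001869 on G[0,1]
R2: Y=0.01066 on G[1,2]
I2: z[1]−=0.0335, z[2]+=0.0335
R3: Y=0.1052 on G[2,0]
L1: row V0−V1=0, i_L1 at 0,1
I3: z[2]−=0.00651, z[1]+=0.00651
I4: z[3]−=1.09, z[2]+=1.09
C1: Y=0.000 on G[0,2]
R4: Y=0.0001328 on G[3,2]
I5: z[0]−=0.00194, z[1]+=0.00194
R5: Y=0.09174 on G[3,2]
I6: z[3]−=0.0185, z[2]+=0.0185
R6: Y=0.001139 on G[0,1]
R7: Y=0.3546 on G[3,0]
R8: Y=0.01686 on G[2,3]
R9: Y=0.001018 on G[2,0]
R10: Y=0.001206 on G[0,1]
I7: z[3]−=0.0412, z[0]+=0.0412
solve → V1=0.000, V2=5.145, V3=0.2304
aux → i_L1=0.6672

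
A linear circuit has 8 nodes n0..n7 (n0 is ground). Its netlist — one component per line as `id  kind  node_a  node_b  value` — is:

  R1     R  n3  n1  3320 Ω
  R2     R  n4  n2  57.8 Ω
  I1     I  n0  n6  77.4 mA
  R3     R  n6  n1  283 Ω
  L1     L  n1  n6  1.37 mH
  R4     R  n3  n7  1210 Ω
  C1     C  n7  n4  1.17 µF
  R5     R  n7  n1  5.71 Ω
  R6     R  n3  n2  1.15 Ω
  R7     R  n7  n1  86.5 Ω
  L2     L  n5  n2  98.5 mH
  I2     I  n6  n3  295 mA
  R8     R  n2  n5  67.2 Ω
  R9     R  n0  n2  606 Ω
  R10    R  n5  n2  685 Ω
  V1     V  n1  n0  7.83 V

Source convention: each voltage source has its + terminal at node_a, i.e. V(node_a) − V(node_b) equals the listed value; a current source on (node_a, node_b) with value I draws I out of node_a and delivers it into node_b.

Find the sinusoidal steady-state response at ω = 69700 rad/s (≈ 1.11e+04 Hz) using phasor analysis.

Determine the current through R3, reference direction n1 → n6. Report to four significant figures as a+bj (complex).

Apply KCL at each of the 7 non-ground nodes and solve the resulting linear system.
Node n1: branches {R1, R3, L1, R5, R7, V1} → V_1 = 7.830+0.000j
Node n2: branches {R2, R6, L2, R8, R9, R10} → V_2 = 23.15-2.515j
Node n3: branches {R1, R4, R6, I2} → V_3 = 23.47-2.512j
Node n4: branches {R2, C1} → V_4 = 9.266-2.920j
Node n5: branches {L2, R8, R10} → V_5 = 23.15-2.515j
Node n6: branches {I1, R3, L1, I2} → V_6 = 1.536-18.65j
Node n7: branches {R4, C1, R5, R7} → V_7 = 9.180+0.02628j
Source currents: i(V1)=0.03919+0.004150j

0.02224+0.06592j A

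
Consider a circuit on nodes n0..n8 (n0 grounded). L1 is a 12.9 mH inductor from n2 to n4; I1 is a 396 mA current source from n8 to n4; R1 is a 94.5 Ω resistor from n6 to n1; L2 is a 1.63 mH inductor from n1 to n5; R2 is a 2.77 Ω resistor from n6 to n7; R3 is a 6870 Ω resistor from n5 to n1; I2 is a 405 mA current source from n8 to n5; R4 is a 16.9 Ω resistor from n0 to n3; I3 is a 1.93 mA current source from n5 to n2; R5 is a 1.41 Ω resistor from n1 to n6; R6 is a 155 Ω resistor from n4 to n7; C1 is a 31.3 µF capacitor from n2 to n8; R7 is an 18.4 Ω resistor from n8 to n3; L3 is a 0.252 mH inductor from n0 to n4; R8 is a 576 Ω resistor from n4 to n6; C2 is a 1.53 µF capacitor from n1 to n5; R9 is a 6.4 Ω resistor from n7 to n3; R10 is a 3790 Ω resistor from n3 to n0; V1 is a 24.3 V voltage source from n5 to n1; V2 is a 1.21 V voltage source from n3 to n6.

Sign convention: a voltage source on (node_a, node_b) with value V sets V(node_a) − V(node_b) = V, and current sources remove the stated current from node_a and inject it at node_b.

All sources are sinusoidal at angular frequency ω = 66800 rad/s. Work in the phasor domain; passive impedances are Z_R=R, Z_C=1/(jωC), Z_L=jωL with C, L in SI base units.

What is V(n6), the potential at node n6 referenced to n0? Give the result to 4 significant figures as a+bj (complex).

Element admittances at ω=66800 rad/s:
  Y(L1) = 0.000-0.001160j S between n2,n4
  I1: injects 0.396 A into n4 (from n8)
  Y(R1) = 0.01058+0.000j S between n6,n1
  Y(L2) = 0.000-0.009184j S between n1,n5
  Y(R2) = 0.3610+0.000j S between n6,n7
  Y(R3) = 0.0001456+0.000j S between n5,n1
  I2: injects 0.405 A into n5 (from n8)
  Y(R4) = 0.05917+0.000j S between n0,n3
  I3: injects 0.00193 A into n2 (from n5)
  Y(R5) = 0.7092+0.000j S between n1,n6
  Y(R6) = 0.006452+0.000j S between n4,n7
  Y(C1) = 0.000+2.091j S between n2,n8
  Y(R7) = 0.05435+0.000j S between n8,n3
  Y(L3) = 0.000-0.05940j S between n0,n4
  Y(R8) = 0.001736+0.000j S between n4,n6
  Y(C2) = 0.000+0.1022j S between n1,n5
  Y(R9) = 0.1562+0.000j S between n7,n3
  Y(R10) = 0.0002639+0.000j S between n3,n0
  V1: constraint V(n5)−V(n1) = 24.3
  V2: constraint V(n3)−V(n6) = 1.21
Assemble and solve the 10×10 MNA system:
  V(n1)=-6.265+0.3217j  V(n2)=-20.21-0.1208j  V(n3)=-5.615+0.3217j  V(n4)=0.3218+5.618j  V(n5)=18.04+0.3217j  V(n6)=-6.825+0.3217j  V(n7)=-6.376+0.3869j  V(n8)=-20.20-0.1167j
  i(V1)=0.3995-2.260j  i(V2)=-0.5776-0.03275j

-6.825+0.3217j V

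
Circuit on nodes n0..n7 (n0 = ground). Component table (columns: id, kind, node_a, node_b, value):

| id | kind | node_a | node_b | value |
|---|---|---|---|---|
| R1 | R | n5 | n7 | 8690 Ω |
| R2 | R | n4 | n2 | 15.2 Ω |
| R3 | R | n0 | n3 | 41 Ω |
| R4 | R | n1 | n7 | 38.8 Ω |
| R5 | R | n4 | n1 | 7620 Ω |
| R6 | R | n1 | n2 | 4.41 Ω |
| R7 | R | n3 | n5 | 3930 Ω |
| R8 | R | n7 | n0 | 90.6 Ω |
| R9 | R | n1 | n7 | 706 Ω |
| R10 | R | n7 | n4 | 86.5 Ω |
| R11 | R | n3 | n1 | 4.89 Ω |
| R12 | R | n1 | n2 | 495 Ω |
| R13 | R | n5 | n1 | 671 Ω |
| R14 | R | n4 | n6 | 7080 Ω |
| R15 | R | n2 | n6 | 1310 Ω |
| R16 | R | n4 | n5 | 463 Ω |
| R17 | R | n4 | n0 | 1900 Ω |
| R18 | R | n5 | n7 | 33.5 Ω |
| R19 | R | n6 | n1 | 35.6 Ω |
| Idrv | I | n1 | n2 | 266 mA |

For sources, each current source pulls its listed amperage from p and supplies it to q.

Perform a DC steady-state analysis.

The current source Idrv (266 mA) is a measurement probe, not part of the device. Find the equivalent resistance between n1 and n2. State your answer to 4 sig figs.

R_eq = 4.190 Ω

Apply KCL at each of the 7 non-ground nodes and solve the resulting linear system.
Node n1: branches {R4, R5, R6, R9, R11, R12, R13, R19, Idrv} → V_1 = -0.1028
Node n2: branches {R2, R6, R12, R15, Idrv} → V_2 = 1.012
Node n3: branches {R3, R7, R11} → V_3 = -0.09153
Node n4: branches {R2, R5, R10, R14, R16, R17} → V_4 = 0.8570
Node n5: branches {R1, R7, R13, R16, R18} → V_5 = 0.1922
Node n6: branches {R14, R15, R19} → V_6 = -0.06878
Node n7: branches {R1, R4, R8, R9, R10, R18} → V_7 = 0.1614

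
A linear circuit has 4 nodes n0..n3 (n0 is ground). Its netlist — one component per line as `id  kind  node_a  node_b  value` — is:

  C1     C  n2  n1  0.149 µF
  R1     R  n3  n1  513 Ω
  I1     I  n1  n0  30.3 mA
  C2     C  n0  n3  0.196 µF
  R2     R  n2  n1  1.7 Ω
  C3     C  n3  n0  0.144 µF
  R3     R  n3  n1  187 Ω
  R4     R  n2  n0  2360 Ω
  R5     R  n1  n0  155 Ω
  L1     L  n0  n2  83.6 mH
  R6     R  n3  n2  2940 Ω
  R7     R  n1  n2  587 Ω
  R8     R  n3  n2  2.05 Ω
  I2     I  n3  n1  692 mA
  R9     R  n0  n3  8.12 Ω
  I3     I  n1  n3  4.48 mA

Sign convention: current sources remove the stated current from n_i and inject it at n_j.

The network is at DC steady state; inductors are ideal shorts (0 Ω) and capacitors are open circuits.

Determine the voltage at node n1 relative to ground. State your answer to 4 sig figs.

Apply KCL at each of the 3 non-ground nodes and solve the resulting linear system.
Node n1: branches {C1, R1, I1, R2, R3, R5, R7, I2, I3} → V_1 = 1.075
Node n2: branches {C1, R2, R4, L1, R6, R7, R8} → V_2 = 0.000
Node n3: branches {R1, C2, C3, R3, R6, R8, I2, R9, I3} → V_3 = -1.099
Source currents: i(L1)=-0.09807

1.075 V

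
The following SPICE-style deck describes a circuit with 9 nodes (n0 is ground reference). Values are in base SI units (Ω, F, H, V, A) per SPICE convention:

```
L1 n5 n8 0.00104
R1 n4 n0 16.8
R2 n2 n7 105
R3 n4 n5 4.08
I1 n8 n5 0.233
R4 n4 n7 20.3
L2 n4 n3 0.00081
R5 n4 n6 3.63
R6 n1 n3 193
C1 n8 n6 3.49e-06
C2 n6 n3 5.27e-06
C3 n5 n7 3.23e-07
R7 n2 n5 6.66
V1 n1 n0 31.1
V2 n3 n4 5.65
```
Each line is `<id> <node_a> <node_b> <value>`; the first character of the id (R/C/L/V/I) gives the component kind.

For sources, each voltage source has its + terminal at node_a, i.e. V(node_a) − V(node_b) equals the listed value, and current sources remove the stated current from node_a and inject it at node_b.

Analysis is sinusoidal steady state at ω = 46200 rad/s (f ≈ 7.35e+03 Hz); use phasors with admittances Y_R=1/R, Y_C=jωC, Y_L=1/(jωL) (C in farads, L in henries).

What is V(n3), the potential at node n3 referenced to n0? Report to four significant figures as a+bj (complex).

7.688+0.000j V

Apply KCL at each of the 8 non-ground nodes and solve the resulting linear system.
Node n1: branches {R6, V1} → V_1 = 31.10+0.000j
Node n2: branches {R2, R7} → V_2 = 3.351-0.07049j
Node n3: branches {L2, R6, C2, V2} → V_3 = 7.688+0.000j
Node n4: branches {R1, R3, R4, L2, R5, V2} → V_4 = 2.038+0.000j
Node n5: branches {L1, R3, I1, C3, R7} → V_5 = 3.415-0.09154j
Node n6: branches {R5, C1, C2} → V_6 = 3.815+3.458j
Node n7: branches {R2, R4, C3} → V_7 = 2.340+0.2614j
Node n8: branches {L1, I1, C1} → V_8 = 3.874+5.643j
Source currents: i(V1)=-0.1213+0.000j, i(V2)=-0.7206-0.7920j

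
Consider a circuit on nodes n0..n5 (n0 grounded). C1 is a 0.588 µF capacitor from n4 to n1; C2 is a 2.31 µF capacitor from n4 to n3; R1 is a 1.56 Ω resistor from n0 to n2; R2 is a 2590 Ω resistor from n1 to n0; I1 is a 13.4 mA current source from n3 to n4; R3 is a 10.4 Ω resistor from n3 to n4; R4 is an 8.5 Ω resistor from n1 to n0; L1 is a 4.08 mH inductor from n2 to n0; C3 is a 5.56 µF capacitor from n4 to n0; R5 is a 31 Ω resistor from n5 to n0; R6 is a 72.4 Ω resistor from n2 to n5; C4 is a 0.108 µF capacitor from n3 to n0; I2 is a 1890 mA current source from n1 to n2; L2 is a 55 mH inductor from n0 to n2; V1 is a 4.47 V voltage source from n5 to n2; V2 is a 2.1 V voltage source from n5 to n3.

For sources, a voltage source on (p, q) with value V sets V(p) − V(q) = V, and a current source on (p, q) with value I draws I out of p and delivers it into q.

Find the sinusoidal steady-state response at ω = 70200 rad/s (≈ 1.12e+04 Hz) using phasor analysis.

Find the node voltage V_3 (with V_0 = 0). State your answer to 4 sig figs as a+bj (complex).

Element admittances at ω=70200 rad/s:
  Y(C1) = 0.000+0.04128j S between n4,n1
  Y(C2) = 0.000+0.1622j S between n4,n3
  Y(R1) = 0.6410+0.000j S between n0,n2
  Y(R2) = 0.0003861+0.000j S between n1,n0
  I1: injects 0.0134 A into n4 (from n3)
  Y(R3) = 0.09615+0.000j S between n3,n4
  Y(R4) = 0.1176+0.000j S between n1,n0
  Y(L1) = 0.000-0.003491j S between n2,n0
  Y(C3) = 0.000+0.3903j S between n4,n0
  Y(R5) = 0.03226+0.000j S between n5,n0
  Y(R6) = 0.01381+0.000j S between n2,n5
  Y(C4) = 0.000+0.007582j S between n3,n0
  I2: injects 1.89 A into n2 (from n1)
  Y(L2) = 0.000-0.0002590j S between n0,n2
  V1: constraint V(n5)−V(n2) = 4.47
  V2: constraint V(n5)−V(n3) = 2.1
Assemble and solve the 7×7 MNA system:
  V(n1)=-14.06+4.962j  V(n2)=1.889-0.9806j  V(n3)=4.259-0.9806j  V(n4)=0.1264-0.6147j  V(n5)=6.359-0.9806j
  i(V1)=-0.7444-0.6357j  i(V2)=0.4775+0.6673j

4.259-0.9806j V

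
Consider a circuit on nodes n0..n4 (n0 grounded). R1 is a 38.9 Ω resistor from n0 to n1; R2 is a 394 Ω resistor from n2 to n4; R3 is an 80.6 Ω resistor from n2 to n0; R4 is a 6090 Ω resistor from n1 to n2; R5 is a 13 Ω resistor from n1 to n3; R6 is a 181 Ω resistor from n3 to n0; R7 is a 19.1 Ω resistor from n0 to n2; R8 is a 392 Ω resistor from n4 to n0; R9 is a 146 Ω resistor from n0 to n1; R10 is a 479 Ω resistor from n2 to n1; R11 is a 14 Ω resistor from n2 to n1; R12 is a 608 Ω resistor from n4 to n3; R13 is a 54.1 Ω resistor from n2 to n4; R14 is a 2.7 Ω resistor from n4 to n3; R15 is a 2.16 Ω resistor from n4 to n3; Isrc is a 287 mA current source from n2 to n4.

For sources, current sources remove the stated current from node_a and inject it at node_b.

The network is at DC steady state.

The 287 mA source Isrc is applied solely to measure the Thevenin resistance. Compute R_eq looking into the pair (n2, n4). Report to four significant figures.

R_eq = 15.02 Ω

Element admittances at DC:
  Y(R1) = 0.02571 S between n0,n1
  Y(R2) = 0.002538 S between n2,n4
  Y(R3) = 0.01241 S between n2,n0
  Y(R4) = 0.0001642 S between n1,n2
  Y(R5) = 0.07692 S between n1,n3
  Y(R6) = 0.005525 S between n3,n0
  Y(R7) = 0.05236 S between n0,n2
  Y(R8) = 0.002551 S between n4,n0
  Y(R9) = 0.006849 S between n0,n1
  Y(R10) = 0.002088 S between n2,n1
  Y(R11) = 0.07143 S between n2,n1
  Y(R12) = 0.001645 S between n4,n3
  Y(R13) = 0.01848 S between n2,n4
  Y(R14) = 0.3704 S between n4,n3
  Y(R15) = 0.4630 S between n4,n3
  Isrc: injects 0.287 A into n4 (from n2)
Assemble and solve the 4×4 MNA system:
  V(n1)=0.9778  V(n2)=-0.8980  V(n3)=3.188  V(n4)=3.413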